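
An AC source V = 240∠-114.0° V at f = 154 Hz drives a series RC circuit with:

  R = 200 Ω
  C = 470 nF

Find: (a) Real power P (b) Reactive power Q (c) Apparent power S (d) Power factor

Step 1 — Angular frequency: ω = 2π·f = 2π·154 = 967.6 rad/s.
Step 2 — Component impedances:
  R: Z = R = 200 Ω
  C: Z = 1/(jωC) = -j/(ω·C) = 0 - j2199 Ω
Step 3 — Series combination: Z_total = R + C = 200 - j2199 Ω = 2208∠-84.8° Ω.
Step 4 — Source phasor: V = 240∠-114.0° V = -97.62 - j219.3 V.
Step 5 — Current: I = V / Z = 0.09489 - j0.05302 A = 0.1087∠-29.2° A.
Step 6 — Complex power: S = V·I* = 2.363 - j25.98 VA.
Step 7 — Real power: P = Re(S) = 2.363 W.
Step 8 — Reactive power: Q = Im(S) = -25.98 VAR.
Step 9 — Apparent power: |S| = 26.09 VA.
Step 10 — Power factor: PF = P/|S| = 0.09058 (leading).

(a) P = 2.363 W  (b) Q = -25.98 VAR  (c) S = 26.09 VA  (d) PF = 0.09058 (leading)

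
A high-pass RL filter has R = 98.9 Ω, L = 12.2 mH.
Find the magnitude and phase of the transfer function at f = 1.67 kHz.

Step 1 — Angular frequency: ω = 2π·1670 = 1.049e+04 rad/s.
Step 2 — Transfer function: H(jω) = jωL/(R + jωL).
Step 3 — Numerator jωL = j·128; denominator R + jωL = 98.9 + j128.
Step 4 — H = 0.6262 + j0.4838.
Step 5 — Magnitude: |H| = 0.7913 (-2.0 dB); phase: φ = 37.7°.

|H| = 0.7913 (-2.0 dB), φ = 37.7°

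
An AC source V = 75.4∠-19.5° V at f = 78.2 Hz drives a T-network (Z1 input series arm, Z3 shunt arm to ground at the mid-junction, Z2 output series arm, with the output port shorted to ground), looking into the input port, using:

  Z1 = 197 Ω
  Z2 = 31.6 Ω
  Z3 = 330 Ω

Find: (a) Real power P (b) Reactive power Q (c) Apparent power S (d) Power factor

Step 1 — Angular frequency: ω = 2π·f = 2π·78.2 = 491.3 rad/s.
Step 2 — Component impedances:
  Z1: Z = R = 197 Ω
  Z2: Z = R = 31.6 Ω
  Z3: Z = R = 330 Ω
Step 3 — With the output port shorted to ground, the output series arm Z2 runs from the junction to ground; the shunt arm Z3 also runs from the junction to ground. They appear in parallel: Z3 || Z2 = 28.84 Ω.
Step 4 — Series with input arm Z1: Z_in = Z1 + (Z3 || Z2) = 225.8 Ω = 225.8∠0.0° Ω.
Step 5 — Source phasor: V = 75.4∠-19.5° V = 71.08 - j25.17 V.
Step 6 — Current: I = V / Z = 0.3147 - j0.1114 A = 0.3339∠-19.5° A.
Step 7 — Complex power: S = V·I* = 25.17 VA.
Step 8 — Real power: P = Re(S) = 25.17 W.
Step 9 — Reactive power: Q = Im(S) = 0 VAR.
Step 10 — Apparent power: |S| = 25.17 VA.
Step 11 — Power factor: PF = P/|S| = 1 (unity).

(a) P = 25.17 W  (b) Q = 0 VAR  (c) S = 25.17 VA  (d) PF = 1 (unity)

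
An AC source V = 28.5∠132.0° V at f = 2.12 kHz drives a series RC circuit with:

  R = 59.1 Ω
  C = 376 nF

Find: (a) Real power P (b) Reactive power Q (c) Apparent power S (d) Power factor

Step 1 — Angular frequency: ω = 2π·f = 2π·2120 = 1.332e+04 rad/s.
Step 2 — Component impedances:
  R: Z = R = 59.1 Ω
  C: Z = 1/(jωC) = -j/(ω·C) = 0 - j199.7 Ω
Step 3 — Series combination: Z_total = R + C = 59.1 - j199.7 Ω = 208.2∠-73.5° Ω.
Step 4 — Source phasor: V = 28.5∠132.0° V = -19.07 + j21.18 V.
Step 5 — Current: I = V / Z = -0.1235 - j0.05895 A = 0.1369∠-154.5° A.
Step 6 — Complex power: S = V·I* = 1.107 - j3.74 VA.
Step 7 — Real power: P = Re(S) = 1.107 W.
Step 8 — Reactive power: Q = Im(S) = -3.74 VAR.
Step 9 — Apparent power: |S| = 3.901 VA.
Step 10 — Power factor: PF = P/|S| = 0.2838 (leading).

(a) P = 1.107 W  (b) Q = -3.74 VAR  (c) S = 3.901 VA  (d) PF = 0.2838 (leading)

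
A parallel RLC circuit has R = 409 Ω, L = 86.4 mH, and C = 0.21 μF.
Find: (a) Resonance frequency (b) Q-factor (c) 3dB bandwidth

Step 1 — Resonance: ω₀ = 1/√(LC) = 1/√(0.0864·2.1e-07) = 7424 rad/s.
Step 2 — f₀ = ω₀/(2π) = 1182 Hz.
Step 3 — Parallel Q: Q = R/(ω₀L) = 409/(7424·0.0864) = 0.6376.
Step 4 — Bandwidth: Δω = ω₀/Q = 1.164e+04 rad/s; BW = Δω/(2π) = 1853 Hz.

(a) f₀ = 1182 Hz  (b) Q = 0.6376  (c) BW = 1853 Hz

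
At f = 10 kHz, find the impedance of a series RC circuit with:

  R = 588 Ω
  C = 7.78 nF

Step 1 — Angular frequency: ω = 2π·f = 2π·1e+04 = 6.283e+04 rad/s.
Step 2 — Component impedances:
  R: Z = R = 588 Ω
  C: Z = 1/(jωC) = -j/(ω·C) = 0 - j2046 Ω
Step 3 — Series combination: Z_total = R + C = 588 - j2046 Ω = 2129∠-74.0° Ω.

Z = 588 - j2046 Ω = 2129∠-74.0° Ω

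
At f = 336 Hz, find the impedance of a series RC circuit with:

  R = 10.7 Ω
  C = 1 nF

Step 1 — Angular frequency: ω = 2π·f = 2π·336 = 2111 rad/s.
Step 2 — Component impedances:
  R: Z = R = 10.7 Ω
  C: Z = 1/(jωC) = -j/(ω·C) = 0 - j4.737e+05 Ω
Step 3 — Series combination: Z_total = R + C = 10.7 - j4.737e+05 Ω = 4.737e+05∠-90.0° Ω.

Z = 10.7 - j4.737e+05 Ω = 4.737e+05∠-90.0° Ω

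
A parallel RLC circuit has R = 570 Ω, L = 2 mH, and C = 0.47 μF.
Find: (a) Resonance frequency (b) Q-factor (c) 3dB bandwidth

Step 1 — Resonance: ω₀ = 1/√(LC) = 1/√(0.002·4.7e-07) = 3.262e+04 rad/s.
Step 2 — f₀ = ω₀/(2π) = 5191 Hz.
Step 3 — Parallel Q: Q = R/(ω₀L) = 570/(3.262e+04·0.002) = 8.738.
Step 4 — Bandwidth: Δω = ω₀/Q = 3733 rad/s; BW = Δω/(2π) = 594.1 Hz.

(a) f₀ = 5191 Hz  (b) Q = 8.738  (c) BW = 594.1 Hz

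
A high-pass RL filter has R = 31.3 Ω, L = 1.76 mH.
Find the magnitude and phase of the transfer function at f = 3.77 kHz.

Step 1 — Angular frequency: ω = 2π·3770 = 2.369e+04 rad/s.
Step 2 — Transfer function: H(jω) = jωL/(R + jωL).
Step 3 — Numerator jωL = j·41.69; denominator R + jωL = 31.3 + j41.69.
Step 4 — H = 0.6395 + j0.4801.
Step 5 — Magnitude: |H| = 0.7997 (-1.9 dB); phase: φ = 36.9°.

|H| = 0.7997 (-1.9 dB), φ = 36.9°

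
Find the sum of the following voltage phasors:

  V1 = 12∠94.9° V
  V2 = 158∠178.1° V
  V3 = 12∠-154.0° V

Step 1 — Convert each phasor to rectangular form:
  V1 = 12·(cos(94.9°) + j·sin(94.9°)) = -1.025 + j11.96 V
  V2 = 158·(cos(178.1°) + j·sin(178.1°)) = -157.9 + j5.239 V
  V3 = 12·(cos(-154.0°) + j·sin(-154.0°)) = -10.79 - j5.26 V
Step 2 — Sum components: V_total = -169.7 + j11.93 V.
Step 3 — Convert to polar: |V_total| = 170.1 V, ∠V_total = 176.0°.

V_total = 170.1∠176.0° V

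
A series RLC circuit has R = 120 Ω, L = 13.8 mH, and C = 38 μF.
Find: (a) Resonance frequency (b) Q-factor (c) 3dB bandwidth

Step 1 — Resonance: ω₀ = 1/√(LC) = 1/√(0.0138·3.8e-05) = 1381 rad/s.
Step 2 — f₀ = ω₀/(2π) = 219.8 Hz.
Step 3 — Series Q: Q = ω₀L/R = 1381·0.0138/120 = 0.1588.
Step 4 — Bandwidth: Δω = ω₀/Q = 8696 rad/s; BW = Δω/(2π) = 1384 Hz.

(a) f₀ = 219.8 Hz  (b) Q = 0.1588  (c) BW = 1384 Hz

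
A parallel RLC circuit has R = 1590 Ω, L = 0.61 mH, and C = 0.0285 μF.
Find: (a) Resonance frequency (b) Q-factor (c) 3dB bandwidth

Step 1 — Resonance: ω₀ = 1/√(LC) = 1/√(0.00061·2.85e-08) = 2.398e+05 rad/s.
Step 2 — f₀ = ω₀/(2π) = 3.817e+04 Hz.
Step 3 — Parallel Q: Q = R/(ω₀L) = 1590/(2.398e+05·0.00061) = 10.87.
Step 4 — Bandwidth: Δω = ω₀/Q = 2.207e+04 rad/s; BW = Δω/(2π) = 3512 Hz.

(a) f₀ = 3.817e+04 Hz  (b) Q = 10.87  (c) BW = 3512 Hz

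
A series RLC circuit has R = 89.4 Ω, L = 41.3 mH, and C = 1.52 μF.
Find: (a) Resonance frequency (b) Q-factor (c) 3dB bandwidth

Step 1 — Resonance condition Im(Z)=0 gives ω₀ = 1/√(LC).
Step 2 — ω₀ = 1/√(0.0413·1.52e-06) = 3991 rad/s.
Step 3 — f₀ = ω₀/(2π) = 635.2 Hz.
Step 4 — Series Q: Q = ω₀L/R = 3991·0.0413/89.4 = 1.844.
Step 5 — 3dB bandwidth: Δω = ω₀/Q = 2165 rad/s; BW = Δω/(2π) = 344.5 Hz.

(a) f₀ = 635.2 Hz  (b) Q = 1.844  (c) BW = 344.5 Hz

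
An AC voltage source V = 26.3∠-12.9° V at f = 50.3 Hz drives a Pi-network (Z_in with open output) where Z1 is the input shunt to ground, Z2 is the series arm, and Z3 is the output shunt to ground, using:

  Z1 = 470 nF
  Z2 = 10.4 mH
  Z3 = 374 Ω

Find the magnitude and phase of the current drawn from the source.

Step 1 — Angular frequency: ω = 2π·f = 2π·50.3 = 316 rad/s.
Step 2 — Component impedances:
  Z1: Z = 1/(jωC) = -j/(ω·C) = 0 - j6732 Ω
  Z2: Z = jωL = j·316·0.0104 = 0 + j3.287 Ω
  Z3: Z = R = 374 Ω
Step 3 — With open output, the series arm Z2 and the output shunt Z3 appear in series to ground: Z2 + Z3 = 374 + j3.287 Ω.
Step 4 — Parallel with input shunt Z1: Z_in = Z1 || (Z2 + Z3) = 373.2 - j17.46 Ω = 373.6∠-2.7° Ω.
Step 5 — Source phasor: V = 26.3∠-12.9° V = 25.64 - j5.871 V.
Step 6 — Ohm's law: I = V / Z_total = (25.64 - j5.871) / (373.2 - j17.46) = 0.06927 - j0.01249 A.
Step 7 — Convert to polar: |I| = 0.07039 A, ∠I = -10.2°.

I = 0.07039∠-10.2° A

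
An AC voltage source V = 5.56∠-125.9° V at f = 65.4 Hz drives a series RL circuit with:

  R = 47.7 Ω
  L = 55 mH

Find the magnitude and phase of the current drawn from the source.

Step 1 — Angular frequency: ω = 2π·f = 2π·65.4 = 410.9 rad/s.
Step 2 — Component impedances:
  R: Z = R = 47.7 Ω
  L: Z = jωL = j·410.9·0.055 = 0 + j22.6 Ω
Step 3 — Series combination: Z_total = R + L = 47.7 + j22.6 Ω = 52.78∠25.4° Ω.
Step 4 — Source phasor: V = 5.56∠-125.9° V = -3.26 - j4.504 V.
Step 5 — Ohm's law: I = V / Z_total = (-3.26 - j4.504) / (47.7 + j22.6) = -0.09235 - j0.05066 A.
Step 6 — Convert to polar: |I| = 0.1053 A, ∠I = -151.3°.

I = 0.1053∠-151.3° A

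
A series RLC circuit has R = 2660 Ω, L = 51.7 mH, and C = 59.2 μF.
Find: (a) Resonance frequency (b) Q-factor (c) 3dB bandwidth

Step 1 — Resonance: ω₀ = 1/√(LC) = 1/√(0.0517·5.92e-05) = 571.6 rad/s.
Step 2 — f₀ = ω₀/(2π) = 90.97 Hz.
Step 3 — Series Q: Q = ω₀L/R = 571.6·0.0517/2660 = 0.01111.
Step 4 — Bandwidth: Δω = ω₀/Q = 5.145e+04 rad/s; BW = Δω/(2π) = 8189 Hz.

(a) f₀ = 90.97 Hz  (b) Q = 0.01111  (c) BW = 8189 Hz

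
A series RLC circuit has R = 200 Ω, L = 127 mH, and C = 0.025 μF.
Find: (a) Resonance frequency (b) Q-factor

Step 1 — Resonance condition Im(Z)=0 gives ω₀ = 1/√(LC).
Step 2 — ω₀ = 1/√(0.127·2.5e-08) = 1.775e+04 rad/s.
Step 3 — f₀ = ω₀/(2π) = 2825 Hz.
Step 4 — Series Q: Q = ω₀L/R = 1.775e+04·0.127/200 = 11.27.

(a) f₀ = 2825 Hz  (b) Q = 11.27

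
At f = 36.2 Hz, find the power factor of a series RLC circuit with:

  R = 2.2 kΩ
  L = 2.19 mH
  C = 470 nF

Step 1 — Angular frequency: ω = 2π·f = 2π·36.2 = 227.5 rad/s.
Step 2 — Component impedances:
  R: Z = R = 2200 Ω
  L: Z = jωL = j·227.5·0.00219 = 0 + j0.4981 Ω
  C: Z = 1/(jωC) = -j/(ω·C) = 0 - j9354 Ω
Step 3 — Series combination: Z_total = R + L + C = 2200 - j9354 Ω = 9609∠-76.8° Ω.
Step 4 — Power factor: PF = cos(φ) = Re(Z)/|Z| = 2200/9609.1 = 0.2289.
Step 5 — Type: Im(Z) = -9354 ⇒ leading (phase φ = -76.8°).

PF = 0.2289 (leading, φ = -76.8°)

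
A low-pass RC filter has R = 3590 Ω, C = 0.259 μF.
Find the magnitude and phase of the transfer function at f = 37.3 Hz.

Step 1 — Angular frequency: ω = 2π·37.3 = 234.4 rad/s.
Step 2 — Transfer function: H(jω) = 1/(1 + jωRC).
Step 3 — Denominator: 1 + jωRC = 1 + j·234.4·3590·2.59e-07 = 1 + j0.2179.
Step 4 — H = 0.9547 - j0.208.
Step 5 — Magnitude: |H| = 0.9771 (-0.2 dB); phase: φ = -12.3°.

|H| = 0.9771 (-0.2 dB), φ = -12.3°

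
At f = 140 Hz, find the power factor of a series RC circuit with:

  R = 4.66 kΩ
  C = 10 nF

Step 1 — Angular frequency: ω = 2π·f = 2π·140 = 879.6 rad/s.
Step 2 — Component impedances:
  R: Z = R = 4660 Ω
  C: Z = 1/(jωC) = -j/(ω·C) = 0 - j1.137e+05 Ω
Step 3 — Series combination: Z_total = R + C = 4660 - j1.137e+05 Ω = 1.138e+05∠-87.7° Ω.
Step 4 — Power factor: PF = cos(φ) = Re(Z)/|Z| = 4660/1.1378e+05 = 0.04096.
Step 5 — Type: Im(Z) = -1.137e+05 ⇒ leading (phase φ = -87.7°).

PF = 0.04096 (leading, φ = -87.7°)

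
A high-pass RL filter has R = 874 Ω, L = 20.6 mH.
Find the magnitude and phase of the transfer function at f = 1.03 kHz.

Step 1 — Angular frequency: ω = 2π·1030 = 6472 rad/s.
Step 2 — Transfer function: H(jω) = jωL/(R + jωL).
Step 3 — Numerator jωL = j·133.3; denominator R + jωL = 874 + j133.3.
Step 4 — H = 0.02274 + j0.1491.
Step 5 — Magnitude: |H| = 0.1508 (-16.4 dB); phase: φ = 81.3°.

|H| = 0.1508 (-16.4 dB), φ = 81.3°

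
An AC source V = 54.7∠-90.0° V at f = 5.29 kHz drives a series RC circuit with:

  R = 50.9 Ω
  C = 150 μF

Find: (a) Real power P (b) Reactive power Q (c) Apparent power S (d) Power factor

Step 1 — Angular frequency: ω = 2π·f = 2π·5290 = 3.324e+04 rad/s.
Step 2 — Component impedances:
  R: Z = R = 50.9 Ω
  C: Z = 1/(jωC) = -j/(ω·C) = 0 - j0.2006 Ω
Step 3 — Series combination: Z_total = R + C = 50.9 - j0.2006 Ω = 50.9∠-0.2° Ω.
Step 4 — Source phasor: V = 54.7∠-90.0° V = 0 - j54.7 V.
Step 5 — Current: I = V / Z = 0.004235 - j1.075 A = 1.075∠-89.8° A.
Step 6 — Complex power: S = V·I* = 58.78 - j0.2316 VA.
Step 7 — Real power: P = Re(S) = 58.78 W.
Step 8 — Reactive power: Q = Im(S) = -0.2316 VAR.
Step 9 — Apparent power: |S| = 58.78 VA.
Step 10 — Power factor: PF = P/|S| = 1 (leading).

(a) P = 58.78 W  (b) Q = -0.2316 VAR  (c) S = 58.78 VA  (d) PF = 1 (leading)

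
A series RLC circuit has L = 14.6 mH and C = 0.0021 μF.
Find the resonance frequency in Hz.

Step 1 — Resonance condition Im(Z)=0 gives ω₀ = 1/√(LC).
Step 2 — ω₀ = 1/√(0.0146·2.1e-09) = 1.806e+05 rad/s.
Step 3 — f₀ = ω₀/(2π) = 2.874e+04 Hz.

f₀ = 2.874e+04 Hz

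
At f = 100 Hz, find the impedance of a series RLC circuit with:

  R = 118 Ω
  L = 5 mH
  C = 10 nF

Step 1 — Angular frequency: ω = 2π·f = 2π·100 = 628.3 rad/s.
Step 2 — Component impedances:
  R: Z = R = 118 Ω
  L: Z = jωL = j·628.3·0.005 = 0 + j3.142 Ω
  C: Z = 1/(jωC) = -j/(ω·C) = 0 - j1.592e+05 Ω
Step 3 — Series combination: Z_total = R + L + C = 118 - j1.592e+05 Ω = 1.592e+05∠-90.0° Ω.

Z = 118 - j1.592e+05 Ω = 1.592e+05∠-90.0° Ω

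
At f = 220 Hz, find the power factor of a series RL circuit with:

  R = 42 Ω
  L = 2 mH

Step 1 — Angular frequency: ω = 2π·f = 2π·220 = 1382 rad/s.
Step 2 — Component impedances:
  R: Z = R = 42 Ω
  L: Z = jωL = j·1382·0.002 = 0 + j2.765 Ω
Step 3 — Series combination: Z_total = R + L = 42 + j2.765 Ω = 42.09∠3.8° Ω.
Step 4 — Power factor: PF = cos(φ) = Re(Z)/|Z| = 42/42.091 = 0.9978.
Step 5 — Type: Im(Z) = 2.765 ⇒ lagging (phase φ = 3.8°).

PF = 0.9978 (lagging, φ = 3.8°)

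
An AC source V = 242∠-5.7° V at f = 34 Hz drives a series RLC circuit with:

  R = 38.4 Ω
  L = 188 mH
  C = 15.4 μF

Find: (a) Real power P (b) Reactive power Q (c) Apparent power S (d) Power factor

Step 1 — Angular frequency: ω = 2π·f = 2π·34 = 213.6 rad/s.
Step 2 — Component impedances:
  R: Z = R = 38.4 Ω
  L: Z = jωL = j·213.6·0.188 = 0 + j40.16 Ω
  C: Z = 1/(jωC) = -j/(ω·C) = 0 - j304 Ω
Step 3 — Series combination: Z_total = R + L + C = 38.4 - j263.8 Ω = 266.6∠-81.7° Ω.
Step 4 — Source phasor: V = 242∠-5.7° V = 240.8 - j24.04 V.
Step 5 — Current: I = V / Z = 0.2193 + j0.8809 A = 0.9078∠76.0° A.
Step 6 — Complex power: S = V·I* = 31.64 - j217.4 VA.
Step 7 — Real power: P = Re(S) = 31.64 W.
Step 8 — Reactive power: Q = Im(S) = -217.4 VAR.
Step 9 — Apparent power: |S| = 219.7 VA.
Step 10 — Power factor: PF = P/|S| = 0.144 (leading).

(a) P = 31.64 W  (b) Q = -217.4 VAR  (c) S = 219.7 VA  (d) PF = 0.144 (leading)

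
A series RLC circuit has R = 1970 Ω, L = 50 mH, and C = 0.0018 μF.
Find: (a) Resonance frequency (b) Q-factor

Step 1 — Resonance condition Im(Z)=0 gives ω₀ = 1/√(LC).
Step 2 — ω₀ = 1/√(0.05·1.8e-09) = 1.054e+05 rad/s.
Step 3 — f₀ = ω₀/(2π) = 1.678e+04 Hz.
Step 4 — Series Q: Q = ω₀L/R = 1.054e+05·0.05/1970 = 2.675.

(a) f₀ = 1.678e+04 Hz  (b) Q = 2.675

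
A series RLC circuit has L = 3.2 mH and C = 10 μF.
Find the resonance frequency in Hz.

Step 1 — Resonance condition Im(Z)=0 gives ω₀ = 1/√(LC).
Step 2 — ω₀ = 1/√(0.0032·1e-05) = 5590 rad/s.
Step 3 — f₀ = ω₀/(2π) = 889.7 Hz.

f₀ = 889.7 Hz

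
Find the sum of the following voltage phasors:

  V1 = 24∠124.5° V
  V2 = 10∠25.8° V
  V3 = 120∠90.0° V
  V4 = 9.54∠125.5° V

Step 1 — Convert each phasor to rectangular form:
  V1 = 24·(cos(124.5°) + j·sin(124.5°)) = -13.59 + j19.78 V
  V2 = 10·(cos(25.8°) + j·sin(25.8°)) = 9.003 + j4.352 V
  V3 = 120·(cos(90.0°) + j·sin(90.0°)) = 0 + j120 V
  V4 = 9.54·(cos(125.5°) + j·sin(125.5°)) = -5.54 + j7.767 V
Step 2 — Sum components: V_total = -10.13 + j151.9 V.
Step 3 — Convert to polar: |V_total| = 152.2 V, ∠V_total = 93.8°.

V_total = 152.2∠93.8° V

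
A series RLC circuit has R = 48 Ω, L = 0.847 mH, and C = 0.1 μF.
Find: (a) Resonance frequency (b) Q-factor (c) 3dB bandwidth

Step 1 — Resonance condition Im(Z)=0 gives ω₀ = 1/√(LC).
Step 2 — ω₀ = 1/√(0.000847·1e-07) = 1.087e+05 rad/s.
Step 3 — f₀ = ω₀/(2π) = 1.729e+04 Hz.
Step 4 — Series Q: Q = ω₀L/R = 1.087e+05·0.000847/48 = 1.917.
Step 5 — 3dB bandwidth: Δω = ω₀/Q = 5.667e+04 rad/s; BW = Δω/(2π) = 9019 Hz.

(a) f₀ = 1.729e+04 Hz  (b) Q = 1.917  (c) BW = 9019 Hz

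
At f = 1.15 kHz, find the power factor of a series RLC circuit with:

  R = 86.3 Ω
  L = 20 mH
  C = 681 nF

Step 1 — Angular frequency: ω = 2π·f = 2π·1150 = 7226 rad/s.
Step 2 — Component impedances:
  R: Z = R = 86.3 Ω
  L: Z = jωL = j·7226·0.02 = 0 + j144.5 Ω
  C: Z = 1/(jωC) = -j/(ω·C) = 0 - j203.2 Ω
Step 3 — Series combination: Z_total = R + L + C = 86.3 - j58.71 Ω = 104.4∠-34.2° Ω.
Step 4 — Power factor: PF = cos(φ) = Re(Z)/|Z| = 86.3/104.38 = 0.8268.
Step 5 — Type: Im(Z) = -58.71 ⇒ leading (phase φ = -34.2°).

PF = 0.8268 (leading, φ = -34.2°)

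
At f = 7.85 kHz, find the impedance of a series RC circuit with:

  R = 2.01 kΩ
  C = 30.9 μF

Step 1 — Angular frequency: ω = 2π·f = 2π·7850 = 4.932e+04 rad/s.
Step 2 — Component impedances:
  R: Z = R = 2010 Ω
  C: Z = 1/(jωC) = -j/(ω·C) = 0 - j0.6561 Ω
Step 3 — Series combination: Z_total = R + C = 2010 - j0.6561 Ω = 2010∠-0.0° Ω.

Z = 2010 - j0.6561 Ω = 2010∠-0.0° Ω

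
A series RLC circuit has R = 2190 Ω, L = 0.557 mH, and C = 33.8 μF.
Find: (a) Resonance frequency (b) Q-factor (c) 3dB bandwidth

Step 1 — Resonance condition Im(Z)=0 gives ω₀ = 1/√(LC).
Step 2 — ω₀ = 1/√(0.000557·3.38e-05) = 7288 rad/s.
Step 3 — f₀ = ω₀/(2π) = 1160 Hz.
Step 4 — Series Q: Q = ω₀L/R = 7288·0.000557/2190 = 0.001854.
Step 5 — 3dB bandwidth: Δω = ω₀/Q = 3.932e+06 rad/s; BW = Δω/(2π) = 6.258e+05 Hz.

(a) f₀ = 1160 Hz  (b) Q = 0.001854  (c) BW = 6.258e+05 Hz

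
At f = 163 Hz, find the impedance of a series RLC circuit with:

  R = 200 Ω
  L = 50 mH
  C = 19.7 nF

Step 1 — Angular frequency: ω = 2π·f = 2π·163 = 1024 rad/s.
Step 2 — Component impedances:
  R: Z = R = 200 Ω
  L: Z = jωL = j·1024·0.05 = 0 + j51.21 Ω
  C: Z = 1/(jωC) = -j/(ω·C) = 0 - j4.956e+04 Ω
Step 3 — Series combination: Z_total = R + L + C = 200 - j4.951e+04 Ω = 4.951e+04∠-89.8° Ω.

Z = 200 - j4.951e+04 Ω = 4.951e+04∠-89.8° Ω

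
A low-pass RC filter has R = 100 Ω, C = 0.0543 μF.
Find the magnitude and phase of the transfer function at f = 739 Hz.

Step 1 — Angular frequency: ω = 2π·739 = 4643 rad/s.
Step 2 — Transfer function: H(jω) = 1/(1 + jωRC).
Step 3 — Denominator: 1 + jωRC = 1 + j·4643·100·5.43e-08 = 1 + j0.02521.
Step 4 — H = 0.9994 - j0.0252.
Step 5 — Magnitude: |H| = 0.9997 (-0.0 dB); phase: φ = -1.4°.

|H| = 0.9997 (-0.0 dB), φ = -1.4°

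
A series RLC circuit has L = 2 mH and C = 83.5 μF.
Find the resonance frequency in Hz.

Step 1 — Resonance condition Im(Z)=0 gives ω₀ = 1/√(LC).
Step 2 — ω₀ = 1/√(0.002·8.35e-05) = 2447 rad/s.
Step 3 — f₀ = ω₀/(2π) = 389.5 Hz.

f₀ = 389.5 Hz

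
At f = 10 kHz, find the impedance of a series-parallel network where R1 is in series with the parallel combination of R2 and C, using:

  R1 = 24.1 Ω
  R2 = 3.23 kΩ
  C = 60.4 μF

Step 1 — Angular frequency: ω = 2π·f = 2π·1e+04 = 6.283e+04 rad/s.
Step 2 — Component impedances:
  R1: Z = R = 24.1 Ω
  R2: Z = R = 3230 Ω
  C: Z = 1/(jωC) = -j/(ω·C) = 0 - j0.2635 Ω
Step 3 — Parallel branch: R2 || C = 1/(1/R2 + 1/C) = 2.15e-05 - j0.2635 Ω.
Step 4 — Series with R1: Z_total = R1 + (R2 || C) = 24.1 - j0.2635 Ω = 24.1∠-0.6° Ω.

Z = 24.1 - j0.2635 Ω = 24.1∠-0.6° Ω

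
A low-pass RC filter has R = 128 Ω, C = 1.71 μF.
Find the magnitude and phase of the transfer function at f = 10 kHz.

Step 1 — Angular frequency: ω = 2π·1e+04 = 6.283e+04 rad/s.
Step 2 — Transfer function: H(jω) = 1/(1 + jωRC).
Step 3 — Denominator: 1 + jωRC = 1 + j·6.283e+04·128·1.71e-06 = 1 + j13.75.
Step 4 — H = 0.005259 - j0.07233.
Step 5 — Magnitude: |H| = 0.07252 (-22.8 dB); phase: φ = -85.8°.

|H| = 0.07252 (-22.8 dB), φ = -85.8°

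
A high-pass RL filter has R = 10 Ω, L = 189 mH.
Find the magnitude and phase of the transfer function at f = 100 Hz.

Step 1 — Angular frequency: ω = 2π·100 = 628.3 rad/s.
Step 2 — Transfer function: H(jω) = jωL/(R + jωL).
Step 3 — Numerator jωL = j·118.8; denominator R + jωL = 10 + j118.8.
Step 4 — H = 0.993 + j0.08362.
Step 5 — Magnitude: |H| = 0.9965 (-0.0 dB); phase: φ = 4.8°.

|H| = 0.9965 (-0.0 dB), φ = 4.8°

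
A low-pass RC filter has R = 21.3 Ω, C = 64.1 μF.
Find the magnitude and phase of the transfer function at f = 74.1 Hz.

Step 1 — Angular frequency: ω = 2π·74.1 = 465.6 rad/s.
Step 2 — Transfer function: H(jω) = 1/(1 + jωRC).
Step 3 — Denominator: 1 + jωRC = 1 + j·465.6·21.3·6.41e-05 = 1 + j0.6357.
Step 4 — H = 0.7122 - j0.4527.
Step 5 — Magnitude: |H| = 0.8439 (-1.5 dB); phase: φ = -32.4°.

|H| = 0.8439 (-1.5 dB), φ = -32.4°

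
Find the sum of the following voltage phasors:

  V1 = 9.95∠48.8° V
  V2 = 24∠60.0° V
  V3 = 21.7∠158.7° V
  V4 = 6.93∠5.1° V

Step 1 — Convert each phasor to rectangular form:
  V1 = 9.95·(cos(48.8°) + j·sin(48.8°)) = 6.554 + j7.487 V
  V2 = 24·(cos(60.0°) + j·sin(60.0°)) = 12 + j20.78 V
  V3 = 21.7·(cos(158.7°) + j·sin(158.7°)) = -20.22 + j7.883 V
  V4 = 6.93·(cos(5.1°) + j·sin(5.1°)) = 6.903 + j0.616 V
Step 2 — Sum components: V_total = 5.239 + j36.77 V.
Step 3 — Convert to polar: |V_total| = 37.14 V, ∠V_total = 81.9°.

V_total = 37.14∠81.9° V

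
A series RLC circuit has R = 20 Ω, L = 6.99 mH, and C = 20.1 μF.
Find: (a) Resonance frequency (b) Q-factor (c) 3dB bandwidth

Step 1 — Resonance: ω₀ = 1/√(LC) = 1/√(0.00699·2.01e-05) = 2668 rad/s.
Step 2 — f₀ = ω₀/(2π) = 424.6 Hz.
Step 3 — Series Q: Q = ω₀L/R = 2668·0.00699/20 = 0.9324.
Step 4 — Bandwidth: Δω = ω₀/Q = 2861 rad/s; BW = Δω/(2π) = 455.4 Hz.

(a) f₀ = 424.6 Hz  (b) Q = 0.9324  (c) BW = 455.4 Hz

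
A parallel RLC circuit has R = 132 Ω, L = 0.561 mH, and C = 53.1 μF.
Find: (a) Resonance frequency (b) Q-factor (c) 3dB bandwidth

Step 1 — Resonance: ω₀ = 1/√(LC) = 1/√(0.000561·5.31e-05) = 5794 rad/s.
Step 2 — f₀ = ω₀/(2π) = 922.1 Hz.
Step 3 — Parallel Q: Q = R/(ω₀L) = 132/(5794·0.000561) = 40.61.
Step 4 — Bandwidth: Δω = ω₀/Q = 142.7 rad/s; BW = Δω/(2π) = 22.71 Hz.

(a) f₀ = 922.1 Hz  (b) Q = 40.61  (c) BW = 22.71 Hz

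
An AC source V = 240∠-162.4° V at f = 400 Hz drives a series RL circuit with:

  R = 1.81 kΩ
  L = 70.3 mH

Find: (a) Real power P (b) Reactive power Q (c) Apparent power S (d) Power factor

Step 1 — Angular frequency: ω = 2π·f = 2π·400 = 2513 rad/s.
Step 2 — Component impedances:
  R: Z = R = 1810 Ω
  L: Z = jωL = j·2513·0.0703 = 0 + j176.7 Ω
Step 3 — Series combination: Z_total = R + L = 1810 + j176.7 Ω = 1819∠5.6° Ω.
Step 4 — Source phasor: V = 240∠-162.4° V = -228.8 - j72.57 V.
Step 5 — Current: I = V / Z = -0.1291 - j0.02749 A = 0.132∠-168.0° A.
Step 6 — Complex power: S = V·I* = 31.52 + j3.077 VA.
Step 7 — Real power: P = Re(S) = 31.52 W.
Step 8 — Reactive power: Q = Im(S) = 3.077 VAR.
Step 9 — Apparent power: |S| = 31.67 VA.
Step 10 — Power factor: PF = P/|S| = 0.9953 (lagging).

(a) P = 31.52 W  (b) Q = 3.077 VAR  (c) S = 31.67 VA  (d) PF = 0.9953 (lagging)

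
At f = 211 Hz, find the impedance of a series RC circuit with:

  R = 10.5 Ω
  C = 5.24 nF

Step 1 — Angular frequency: ω = 2π·f = 2π·211 = 1326 rad/s.
Step 2 — Component impedances:
  R: Z = R = 10.5 Ω
  C: Z = 1/(jωC) = -j/(ω·C) = 0 - j1.439e+05 Ω
Step 3 — Series combination: Z_total = R + C = 10.5 - j1.439e+05 Ω = 1.439e+05∠-90.0° Ω.

Z = 10.5 - j1.439e+05 Ω = 1.439e+05∠-90.0° Ω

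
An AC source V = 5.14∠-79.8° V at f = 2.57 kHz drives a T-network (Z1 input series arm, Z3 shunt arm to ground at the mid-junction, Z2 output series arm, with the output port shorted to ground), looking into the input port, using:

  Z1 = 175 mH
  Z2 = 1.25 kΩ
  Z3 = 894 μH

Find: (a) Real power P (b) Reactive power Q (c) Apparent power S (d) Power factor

Step 1 — Angular frequency: ω = 2π·f = 2π·2570 = 1.615e+04 rad/s.
Step 2 — Component impedances:
  Z1: Z = jωL = j·1.615e+04·0.175 = 0 + j2826 Ω
  Z2: Z = R = 1250 Ω
  Z3: Z = jωL = j·1.615e+04·0.000894 = 0 + j14.44 Ω
Step 3 — With the output port shorted to ground, the output series arm Z2 runs from the junction to ground; the shunt arm Z3 also runs from the junction to ground. They appear in parallel: Z3 || Z2 = 0.1667 + j14.43 Ω.
Step 4 — Series with input arm Z1: Z_in = Z1 + (Z3 || Z2) = 0.1667 + j2840 Ω = 2840∠90.0° Ω.
Step 5 — Source phasor: V = 5.14∠-79.8° V = 0.9102 - j5.059 V.
Step 6 — Current: I = V / Z = -0.001781 - j0.0003206 A = 0.00181∠-169.8° A.
Step 7 — Complex power: S = V·I* = 5.459e-07 + j0.009302 VA.
Step 8 — Real power: P = Re(S) = 5.459e-07 W.
Step 9 — Reactive power: Q = Im(S) = 0.009302 VAR.
Step 10 — Apparent power: |S| = 0.009302 VA.
Step 11 — Power factor: PF = P/|S| = 5.869e-05 (lagging).

(a) P = 5.459e-07 W  (b) Q = 0.009302 VAR  (c) S = 0.009302 VA  (d) PF = 5.869e-05 (lagging)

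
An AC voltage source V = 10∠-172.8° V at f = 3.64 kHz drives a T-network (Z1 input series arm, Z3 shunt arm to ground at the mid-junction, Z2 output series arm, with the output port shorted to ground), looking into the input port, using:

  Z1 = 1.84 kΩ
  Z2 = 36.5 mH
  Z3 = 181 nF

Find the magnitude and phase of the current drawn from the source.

Step 1 — Angular frequency: ω = 2π·f = 2π·3640 = 2.287e+04 rad/s.
Step 2 — Component impedances:
  Z1: Z = R = 1840 Ω
  Z2: Z = jωL = j·2.287e+04·0.0365 = 0 + j834.8 Ω
  Z3: Z = 1/(jωC) = -j/(ω·C) = 0 - j241.6 Ω
Step 3 — With the output port shorted to ground, the output series arm Z2 runs from the junction to ground; the shunt arm Z3 also runs from the junction to ground. They appear in parallel: Z3 || Z2 = 0 - j339.9 Ω.
Step 4 — Series with input arm Z1: Z_in = Z1 + (Z3 || Z2) = 1840 - j339.9 Ω = 1871∠-10.5° Ω.
Step 5 — Source phasor: V = 10∠-172.8° V = -9.921 - j1.253 V.
Step 6 — Ohm's law: I = V / Z_total = (-9.921 - j1.253) / (1840 - j339.9) = -0.005092 - j0.001622 A.
Step 7 — Convert to polar: |I| = 0.005344 A, ∠I = -162.3°.

I = 0.005344∠-162.3° A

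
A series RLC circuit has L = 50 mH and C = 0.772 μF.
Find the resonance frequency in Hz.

Step 1 — Resonance condition Im(Z)=0 gives ω₀ = 1/√(LC).
Step 2 — ω₀ = 1/√(0.05·7.72e-07) = 5090 rad/s.
Step 3 — f₀ = ω₀/(2π) = 810.1 Hz.

f₀ = 810.1 Hz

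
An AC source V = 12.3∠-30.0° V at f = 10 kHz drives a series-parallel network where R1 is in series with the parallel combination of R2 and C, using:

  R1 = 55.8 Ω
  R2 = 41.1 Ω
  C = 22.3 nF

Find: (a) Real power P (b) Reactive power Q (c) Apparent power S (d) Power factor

Step 1 — Angular frequency: ω = 2π·f = 2π·1e+04 = 6.283e+04 rad/s.
Step 2 — Component impedances:
  R1: Z = R = 55.8 Ω
  R2: Z = R = 41.1 Ω
  C: Z = 1/(jωC) = -j/(ω·C) = 0 - j713.7 Ω
Step 3 — Parallel branch: R2 || C = 1/(1/R2 + 1/C) = 40.96 - j2.359 Ω.
Step 4 — Series with R1: Z_total = R1 + (R2 || C) = 96.76 - j2.359 Ω = 96.79∠-1.4° Ω.
Step 5 — Source phasor: V = 12.3∠-30.0° V = 10.65 - j6.15 V.
Step 6 — Current: I = V / Z = 0.1116 - j0.06084 A = 0.1271∠-28.6° A.
Step 7 — Complex power: S = V·I* = 1.563 - j0.03809 VA.
Step 8 — Real power: P = Re(S) = 1.563 W.
Step 9 — Reactive power: Q = Im(S) = -0.03809 VAR.
Step 10 — Apparent power: |S| = 1.563 VA.
Step 11 — Power factor: PF = P/|S| = 0.9997 (leading).

(a) P = 1.563 W  (b) Q = -0.03809 VAR  (c) S = 1.563 VA  (d) PF = 0.9997 (leading)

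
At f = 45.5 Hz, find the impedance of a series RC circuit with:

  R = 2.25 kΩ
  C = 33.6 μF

Step 1 — Angular frequency: ω = 2π·f = 2π·45.5 = 285.9 rad/s.
Step 2 — Component impedances:
  R: Z = R = 2250 Ω
  C: Z = 1/(jωC) = -j/(ω·C) = 0 - j104.1 Ω
Step 3 — Series combination: Z_total = R + C = 2250 - j104.1 Ω = 2252∠-2.6° Ω.

Z = 2250 - j104.1 Ω = 2252∠-2.6° Ω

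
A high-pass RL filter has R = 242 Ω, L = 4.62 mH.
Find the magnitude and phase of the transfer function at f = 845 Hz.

Step 1 — Angular frequency: ω = 2π·845 = 5309 rad/s.
Step 2 — Transfer function: H(jω) = jωL/(R + jωL).
Step 3 — Numerator jωL = j·24.53; denominator R + jωL = 242 + j24.53.
Step 4 — H = 0.01017 + j0.1003.
Step 5 — Magnitude: |H| = 0.1008 (-19.9 dB); phase: φ = 84.2°.

|H| = 0.1008 (-19.9 dB), φ = 84.2°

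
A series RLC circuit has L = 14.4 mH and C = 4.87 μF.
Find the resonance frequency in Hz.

Step 1 — Resonance condition Im(Z)=0 gives ω₀ = 1/√(LC).
Step 2 — ω₀ = 1/√(0.0144·4.87e-06) = 3776 rad/s.
Step 3 — f₀ = ω₀/(2π) = 601 Hz.

f₀ = 601 Hz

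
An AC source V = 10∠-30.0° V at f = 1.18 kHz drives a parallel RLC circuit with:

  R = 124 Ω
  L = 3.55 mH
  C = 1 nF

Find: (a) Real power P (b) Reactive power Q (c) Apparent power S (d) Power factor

Step 1 — Angular frequency: ω = 2π·f = 2π·1180 = 7414 rad/s.
Step 2 — Component impedances:
  R: Z = R = 124 Ω
  L: Z = jωL = j·7414·0.00355 = 0 + j26.32 Ω
  C: Z = 1/(jωC) = -j/(ω·C) = 0 - j1.349e+05 Ω
Step 3 — Parallel combination: 1/Z_total = 1/R + 1/L + 1/C; Z_total = 5.348 + j25.19 Ω = 25.75∠78.0° Ω.
Step 4 — Source phasor: V = 10∠-30.0° V = 8.66 - j5 V.
Step 5 — Current: I = V / Z = -0.1201 - j0.3693 A = 0.3883∠-108.0° A.
Step 6 — Complex power: S = V·I* = 0.8065 + j3.799 VA.
Step 7 — Real power: P = Re(S) = 0.8065 W.
Step 8 — Reactive power: Q = Im(S) = 3.799 VAR.
Step 9 — Apparent power: |S| = 3.883 VA.
Step 10 — Power factor: PF = P/|S| = 0.2077 (lagging).

(a) P = 0.8065 W  (b) Q = 3.799 VAR  (c) S = 3.883 VA  (d) PF = 0.2077 (lagging)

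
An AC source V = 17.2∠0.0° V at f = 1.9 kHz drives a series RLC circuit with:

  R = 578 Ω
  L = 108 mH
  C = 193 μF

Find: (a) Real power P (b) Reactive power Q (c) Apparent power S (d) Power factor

Step 1 — Angular frequency: ω = 2π·f = 2π·1900 = 1.194e+04 rad/s.
Step 2 — Component impedances:
  R: Z = R = 578 Ω
  L: Z = jωL = j·1.194e+04·0.108 = 0 + j1289 Ω
  C: Z = 1/(jωC) = -j/(ω·C) = 0 - j0.434 Ω
Step 3 — Series combination: Z_total = R + L + C = 578 + j1289 Ω = 1413∠65.8° Ω.
Step 4 — Source phasor: V = 17.2∠0.0° V = 17.2 V.
Step 5 — Current: I = V / Z = 0.004983 - j0.01111 A = 0.01218∠-65.8° A.
Step 6 — Complex power: S = V·I* = 0.0857 + j0.1911 VA.
Step 7 — Real power: P = Re(S) = 0.0857 W.
Step 8 — Reactive power: Q = Im(S) = 0.1911 VAR.
Step 9 — Apparent power: |S| = 0.2094 VA.
Step 10 — Power factor: PF = P/|S| = 0.4092 (lagging).

(a) P = 0.0857 W  (b) Q = 0.1911 VAR  (c) S = 0.2094 VA  (d) PF = 0.4092 (lagging)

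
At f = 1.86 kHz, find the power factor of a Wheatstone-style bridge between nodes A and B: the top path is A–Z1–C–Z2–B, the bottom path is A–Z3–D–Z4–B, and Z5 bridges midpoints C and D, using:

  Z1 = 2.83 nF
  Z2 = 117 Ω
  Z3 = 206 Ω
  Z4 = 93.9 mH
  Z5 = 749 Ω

Step 1 — Angular frequency: ω = 2π·f = 2π·1860 = 1.169e+04 rad/s.
Step 2 — Component impedances:
  Z1: Z = 1/(jωC) = -j/(ω·C) = 0 - j3.024e+04 Ω
  Z2: Z = R = 117 Ω
  Z3: Z = R = 206 Ω
  Z4: Z = jωL = j·1.169e+04·0.0939 = 0 + j1097 Ω
  Z5: Z = R = 749 Ω
Step 3 — Bridge requires nodal analysis (the Z5 bridge couples midpoints C and D, so the two paths cannot be reduced to a simple series/parallel combination). Setting node B to ground and injecting 1 A at node A, the 3-node admittance system at A, C, D solves to V_A = Z_AB = 755.7 + j410.3 Ω = 859.9∠28.5° Ω.
Step 4 — Power factor: PF = cos(φ) = Re(Z)/|Z| = 755.7/859.9 = 0.8788.
Step 5 — Type: Im(Z) = 410.3 ⇒ lagging (phase φ = 28.5°).

PF = 0.8788 (lagging, φ = 28.5°)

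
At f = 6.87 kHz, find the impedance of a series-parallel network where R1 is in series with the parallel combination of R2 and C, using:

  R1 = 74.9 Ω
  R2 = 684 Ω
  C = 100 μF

Step 1 — Angular frequency: ω = 2π·f = 2π·6870 = 4.317e+04 rad/s.
Step 2 — Component impedances:
  R1: Z = R = 74.9 Ω
  R2: Z = R = 684 Ω
  C: Z = 1/(jωC) = -j/(ω·C) = 0 - j0.2317 Ω
Step 3 — Parallel branch: R2 || C = 1/(1/R2 + 1/C) = 7.846e-05 - j0.2317 Ω.
Step 4 — Series with R1: Z_total = R1 + (R2 || C) = 74.9 - j0.2317 Ω = 74.9∠-0.2° Ω.

Z = 74.9 - j0.2317 Ω = 74.9∠-0.2° Ω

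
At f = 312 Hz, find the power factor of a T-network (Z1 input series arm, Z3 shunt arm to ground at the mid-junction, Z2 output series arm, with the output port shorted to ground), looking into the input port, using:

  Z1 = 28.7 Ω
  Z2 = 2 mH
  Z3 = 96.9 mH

Step 1 — Angular frequency: ω = 2π·f = 2π·312 = 1960 rad/s.
Step 2 — Component impedances:
  Z1: Z = R = 28.7 Ω
  Z2: Z = jωL = j·1960·0.002 = 0 + j3.921 Ω
  Z3: Z = jωL = j·1960·0.0969 = 0 + j190 Ω
Step 3 — With the output port shorted to ground, the output series arm Z2 runs from the junction to ground; the shunt arm Z3 also runs from the junction to ground. They appear in parallel: Z3 || Z2 = 0 + j3.841 Ω.
Step 4 — Series with input arm Z1: Z_in = Z1 + (Z3 || Z2) = 28.7 + j3.841 Ω = 28.96∠7.6° Ω.
Step 5 — Power factor: PF = cos(φ) = Re(Z)/|Z| = 28.7/28.956 = 0.9912.
Step 6 — Type: Im(Z) = 3.841 ⇒ lagging (phase φ = 7.6°).

PF = 0.9912 (lagging, φ = 7.6°)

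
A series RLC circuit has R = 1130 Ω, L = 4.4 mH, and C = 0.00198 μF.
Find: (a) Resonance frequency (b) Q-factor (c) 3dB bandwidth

Step 1 — Resonance condition Im(Z)=0 gives ω₀ = 1/√(LC).
Step 2 — ω₀ = 1/√(0.0044·1.98e-09) = 3.388e+05 rad/s.
Step 3 — f₀ = ω₀/(2π) = 5.392e+04 Hz.
Step 4 — Series Q: Q = ω₀L/R = 3.388e+05·0.0044/1130 = 1.319.
Step 5 — 3dB bandwidth: Δω = ω₀/Q = 2.568e+05 rad/s; BW = Δω/(2π) = 4.087e+04 Hz.

(a) f₀ = 5.392e+04 Hz  (b) Q = 1.319  (c) BW = 4.087e+04 Hz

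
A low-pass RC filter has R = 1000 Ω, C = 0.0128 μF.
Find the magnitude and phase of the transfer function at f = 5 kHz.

Step 1 — Angular frequency: ω = 2π·5000 = 3.142e+04 rad/s.
Step 2 — Transfer function: H(jω) = 1/(1 + jωRC).
Step 3 — Denominator: 1 + jωRC = 1 + j·3.142e+04·1000·1.28e-08 = 1 + j0.4021.
Step 4 — H = 0.8608 - j0.3462.
Step 5 — Magnitude: |H| = 0.9278 (-0.7 dB); phase: φ = -21.9°.

|H| = 0.9278 (-0.7 dB), φ = -21.9°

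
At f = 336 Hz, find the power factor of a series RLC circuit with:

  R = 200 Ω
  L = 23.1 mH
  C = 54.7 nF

Step 1 — Angular frequency: ω = 2π·f = 2π·336 = 2111 rad/s.
Step 2 — Component impedances:
  R: Z = R = 200 Ω
  L: Z = jωL = j·2111·0.0231 = 0 + j48.77 Ω
  C: Z = 1/(jωC) = -j/(ω·C) = 0 - j8660 Ω
Step 3 — Series combination: Z_total = R + L + C = 200 - j8611 Ω = 8613∠-88.7° Ω.
Step 4 — Power factor: PF = cos(φ) = Re(Z)/|Z| = 200/8613 = 0.02322.
Step 5 — Type: Im(Z) = -8611 ⇒ leading (phase φ = -88.7°).

PF = 0.02322 (leading, φ = -88.7°)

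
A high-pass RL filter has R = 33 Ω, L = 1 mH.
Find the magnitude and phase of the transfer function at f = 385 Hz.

Step 1 — Angular frequency: ω = 2π·385 = 2419 rad/s.
Step 2 — Transfer function: H(jω) = jωL/(R + jωL).
Step 3 — Numerator jωL = j·2.419; denominator R + jωL = 33 + j2.419.
Step 4 — H = 0.005345 + j0.07291.
Step 5 — Magnitude: |H| = 0.07311 (-22.7 dB); phase: φ = 85.8°.

|H| = 0.07311 (-22.7 dB), φ = 85.8°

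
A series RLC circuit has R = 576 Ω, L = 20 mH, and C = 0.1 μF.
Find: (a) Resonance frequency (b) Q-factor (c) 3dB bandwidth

Step 1 — Resonance condition Im(Z)=0 gives ω₀ = 1/√(LC).
Step 2 — ω₀ = 1/√(0.02·1e-07) = 2.236e+04 rad/s.
Step 3 — f₀ = ω₀/(2π) = 3559 Hz.
Step 4 — Series Q: Q = ω₀L/R = 2.236e+04·0.02/576 = 0.7764.
Step 5 — 3dB bandwidth: Δω = ω₀/Q = 2.88e+04 rad/s; BW = Δω/(2π) = 4584 Hz.

(a) f₀ = 3559 Hz  (b) Q = 0.7764  (c) BW = 4584 Hz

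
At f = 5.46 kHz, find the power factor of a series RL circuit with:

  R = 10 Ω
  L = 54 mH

Step 1 — Angular frequency: ω = 2π·f = 2π·5460 = 3.431e+04 rad/s.
Step 2 — Component impedances:
  R: Z = R = 10 Ω
  L: Z = jωL = j·3.431e+04·0.054 = 0 + j1853 Ω
Step 3 — Series combination: Z_total = R + L = 10 + j1853 Ω = 1853∠89.7° Ω.
Step 4 — Power factor: PF = cos(φ) = Re(Z)/|Z| = 10/1852.6 = 0.005398.
Step 5 — Type: Im(Z) = 1853 ⇒ lagging (phase φ = 89.7°).

PF = 0.005398 (lagging, φ = 89.7°)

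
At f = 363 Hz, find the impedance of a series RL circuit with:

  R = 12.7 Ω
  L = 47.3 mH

Step 1 — Angular frequency: ω = 2π·f = 2π·363 = 2281 rad/s.
Step 2 — Component impedances:
  R: Z = R = 12.7 Ω
  L: Z = jωL = j·2281·0.0473 = 0 + j107.9 Ω
Step 3 — Series combination: Z_total = R + L = 12.7 + j107.9 Ω = 108.6∠83.3° Ω.

Z = 12.7 + j107.9 Ω = 108.6∠83.3° Ω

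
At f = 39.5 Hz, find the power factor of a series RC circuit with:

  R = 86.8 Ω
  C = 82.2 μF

Step 1 — Angular frequency: ω = 2π·f = 2π·39.5 = 248.2 rad/s.
Step 2 — Component impedances:
  R: Z = R = 86.8 Ω
  C: Z = 1/(jωC) = -j/(ω·C) = 0 - j49.02 Ω
Step 3 — Series combination: Z_total = R + C = 86.8 - j49.02 Ω = 99.68∠-29.5° Ω.
Step 4 — Power factor: PF = cos(φ) = Re(Z)/|Z| = 86.8/99.6843 = 0.8707.
Step 5 — Type: Im(Z) = -49.02 ⇒ leading (phase φ = -29.5°).

PF = 0.8707 (leading, φ = -29.5°)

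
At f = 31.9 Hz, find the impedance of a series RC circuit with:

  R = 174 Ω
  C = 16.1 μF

Step 1 — Angular frequency: ω = 2π·f = 2π·31.9 = 200.4 rad/s.
Step 2 — Component impedances:
  R: Z = R = 174 Ω
  C: Z = 1/(jωC) = -j/(ω·C) = 0 - j309.9 Ω
Step 3 — Series combination: Z_total = R + C = 174 - j309.9 Ω = 355.4∠-60.7° Ω.

Z = 174 - j309.9 Ω = 355.4∠-60.7° Ω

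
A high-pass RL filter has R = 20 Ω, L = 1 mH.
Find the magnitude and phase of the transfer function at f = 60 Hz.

Step 1 — Angular frequency: ω = 2π·60 = 377 rad/s.
Step 2 — Transfer function: H(jω) = jωL/(R + jωL).
Step 3 — Numerator jωL = j·0.377; denominator R + jωL = 20 + j0.377.
Step 4 — H = 0.0003552 + j0.01884.
Step 5 — Magnitude: |H| = 0.01885 (-34.5 dB); phase: φ = 88.9°.

|H| = 0.01885 (-34.5 dB), φ = 88.9°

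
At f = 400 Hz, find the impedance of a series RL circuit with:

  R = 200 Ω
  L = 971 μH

Step 1 — Angular frequency: ω = 2π·f = 2π·400 = 2513 rad/s.
Step 2 — Component impedances:
  R: Z = R = 200 Ω
  L: Z = jωL = j·2513·0.000971 = 0 + j2.44 Ω
Step 3 — Series combination: Z_total = R + L = 200 + j2.44 Ω = 200∠0.7° Ω.

Z = 200 + j2.44 Ω = 200∠0.7° Ω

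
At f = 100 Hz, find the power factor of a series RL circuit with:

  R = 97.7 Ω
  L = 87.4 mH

Step 1 — Angular frequency: ω = 2π·f = 2π·100 = 628.3 rad/s.
Step 2 — Component impedances:
  R: Z = R = 97.7 Ω
  L: Z = jωL = j·628.3·0.0874 = 0 + j54.92 Ω
Step 3 — Series combination: Z_total = R + L = 97.7 + j54.92 Ω = 112.1∠29.3° Ω.
Step 4 — Power factor: PF = cos(φ) = Re(Z)/|Z| = 97.7/112.08 = 0.8717.
Step 5 — Type: Im(Z) = 54.92 ⇒ lagging (phase φ = 29.3°).

PF = 0.8717 (lagging, φ = 29.3°)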